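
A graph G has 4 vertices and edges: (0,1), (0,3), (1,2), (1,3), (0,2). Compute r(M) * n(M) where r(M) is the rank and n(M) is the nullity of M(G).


r(M) = |V| - c = 4 - 1 = 3.
nullity = |E| - r(M) = 5 - 3 = 2.
Product = 3 * 2 = 6.

6


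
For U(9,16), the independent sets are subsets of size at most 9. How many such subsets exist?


Independent sets of U(9,16) are all subsets of size <= 9.
Count = (16 choose 0) + (16 choose 1) + (16 choose 2) + (16 choose 3) + (16 choose 4) + (16 choose 5) + (16 choose 6) + (16 choose 7) + (16 choose 8) + (16 choose 9)
     = 1 + 16 + 120 + 560 + 1820 + 4368 + 8008 + 11440 + 12870 + 11440
     = 50643.

50643


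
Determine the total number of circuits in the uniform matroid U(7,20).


In U(7,20), circuits are the (8)-element subsets.
Any set of 8 elements is dependent, and removing any one element gives
an independent set of size 7, so it is a minimal dependent set.
Number of circuits = C(20,8) = 20! / (8! * 12!) = 125970.

125970


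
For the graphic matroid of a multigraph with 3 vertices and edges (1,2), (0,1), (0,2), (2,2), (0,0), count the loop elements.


In a graphic matroid, a loop is a self-loop edge (u,u) with rank 0.
Examining all 5 edges for self-loops...
Self-loops found: (2,2), (0,0)
Number of loops = 2.

2


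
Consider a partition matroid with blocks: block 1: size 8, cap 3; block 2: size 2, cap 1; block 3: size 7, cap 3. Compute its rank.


Rank of a partition matroid = sum of min(|Si|, ci) for each block.
= min(8,3) + min(2,1) + min(7,3)
= 3 + 1 + 3
= 7.

7


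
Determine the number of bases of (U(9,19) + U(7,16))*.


(M1+M2)* = M1* + M2*.
M1* = U(10,19), bases: C(19,10) = 92378.
M2* = U(9,16), bases: C(16,9) = 11440.
|B(M*)| = 92378 * 11440 = 1056804320.

1056804320


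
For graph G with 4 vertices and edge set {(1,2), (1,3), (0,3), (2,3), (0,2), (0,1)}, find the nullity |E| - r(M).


Cycle rank (nullity) = |E| - r(M) = |E| - (|V| - c).
|E| = 6, |V| = 4, c = 1.
Nullity = 6 - (4 - 1) = 6 - 3 = 3.

3


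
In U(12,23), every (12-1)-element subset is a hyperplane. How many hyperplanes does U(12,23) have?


Hyperplanes of U(12,23) are flats of rank 11.
In a uniform matroid, these are exactly the (11)-element subsets.
Count = C(23,11) = 1352078.

1352078


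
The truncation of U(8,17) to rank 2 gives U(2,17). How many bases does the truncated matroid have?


Truncating U(8,17) to rank 2 gives U(2,17).
Bases of U(2,17) are all 2-element subsets of 17 elements.
Number of bases = C(17,2) = (17 * 16) / (1 * 2) = 136.

136


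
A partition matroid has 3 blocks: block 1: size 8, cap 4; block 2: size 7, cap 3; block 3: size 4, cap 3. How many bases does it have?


A basis picks exactly ci elements from block i.
Number of bases = product of C(|Si|, ci).
= C(8,4) * C(7,3) * C(4,3)
= 70 * 35 * 4
= 9800.

9800


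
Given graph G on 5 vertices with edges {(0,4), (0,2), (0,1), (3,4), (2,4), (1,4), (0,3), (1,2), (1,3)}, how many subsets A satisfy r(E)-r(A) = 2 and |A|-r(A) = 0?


R(x,y) = sum over A in 2^E of x^(r(E)-r(A)) * y^(|A|-r(A)).
G has 5 vertices, 9 edges. r(E) = 4.
Enumerate all 2^9 = 512 subsets.
Count subsets with r(E)-r(A)=2 and |A|-r(A)=0: 36.

36


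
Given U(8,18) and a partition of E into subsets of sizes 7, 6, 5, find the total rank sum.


r(Ai) = min(|Ai|, 8) for each part.
Sum = min(7,8) + min(6,8) + min(5,8)
    = 7 + 6 + 5
    = 18.

18


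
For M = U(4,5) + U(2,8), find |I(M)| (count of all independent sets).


For a direct sum, |I(M1+M2)| = |I(M1)| * |I(M2)|.
|I(U(4,5))| = sum C(5,k) for k=0..4 = 31.
|I(U(2,8))| = sum C(8,k) for k=0..2 = 37.
Total = 31 * 37 = 1147.

1147


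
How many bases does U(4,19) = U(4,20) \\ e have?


Deleting e from U(4,20) gives U(4,19) since n > r.
Bases of U(4,19) = (19 choose 4) = 3876.

3876


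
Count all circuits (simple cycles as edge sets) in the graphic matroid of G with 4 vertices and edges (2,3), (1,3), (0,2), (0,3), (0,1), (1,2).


A circuit in a graphic matroid = edge set of a simple cycle.
G has 4 vertices and 6 edges.
Enumerating all minimal edge subsets forming cycles...
Total circuits found: 7.

7


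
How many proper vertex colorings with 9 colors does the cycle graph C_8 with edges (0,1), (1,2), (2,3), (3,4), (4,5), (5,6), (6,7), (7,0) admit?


P(C_8, k) = (k-1)^8 + (-1)^8*(k-1).
P(9) = (8)^8 + 8
= 16777216 + 8 = 16777224.

16777224


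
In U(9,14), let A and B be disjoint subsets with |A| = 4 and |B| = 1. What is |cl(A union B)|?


|A union B| = 4 + 1 = 5 (disjoint).
In U(9,14), cl(S) = S if |S| < 9, else cl(S) = E.
Since 5 < 9, cl(A union B) = A union B.
|cl(A union B)| = 5.

5


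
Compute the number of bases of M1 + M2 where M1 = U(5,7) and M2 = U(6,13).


Bases of a direct sum M1 + M2: |B| = |B(M1)| * |B(M2)|.
|B(U(5,7))| = C(7,5) = 21.
|B(U(6,13))| = C(13,6) = 1716.
Total bases = 21 * 1716 = 36036.

36036


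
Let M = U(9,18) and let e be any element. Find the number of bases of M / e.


Contracting e from U(9,18) gives U(8,17).
Bases of U(8,17) = (17 choose 8) = 24310.

24310


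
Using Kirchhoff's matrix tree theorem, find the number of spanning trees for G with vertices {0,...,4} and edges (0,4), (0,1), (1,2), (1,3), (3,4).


By Kirchhoff's matrix tree theorem, the number of spanning trees equals
the determinant of any cofactor of the Laplacian matrix L.
G has 5 vertices and 5 edges.
Computing the (4 x 4) cofactor determinant gives 4.

4


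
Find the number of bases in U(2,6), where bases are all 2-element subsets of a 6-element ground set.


Bases of U(2,6) are all 2-element subsets of the 6-element ground set.
Number of bases = C(6,2).
C(6,2) = (6 * 5) / (1 * 2) = 15.

15


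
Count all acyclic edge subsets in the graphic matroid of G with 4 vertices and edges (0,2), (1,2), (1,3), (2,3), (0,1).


An independent set in a graphic matroid is an acyclic edge subset.
G has 4 vertices and 5 edges.
Enumerate all 2^5 = 32 subsets, checking for acyclicity.
Total independent sets = 24.

24


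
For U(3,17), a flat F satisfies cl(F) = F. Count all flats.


Flats of U(3,17): every subset of size < 3 is a flat, plus E itself.
Count = (17 choose 0) + (17 choose 1) + (17 choose 2) + 1
     = 1 + 17 + 136 + 1
     = 155.

155


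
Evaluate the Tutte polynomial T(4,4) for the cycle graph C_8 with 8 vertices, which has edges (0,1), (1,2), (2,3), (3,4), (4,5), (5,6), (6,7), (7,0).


T(C_8; x,y) = x + x^2 + ... + x^(7) + y.
T(4,4) = 4^1 + 4^2 + 4^3 + 4^4 + 4^5 + 4^6 + 4^7 + 4
= 4 + 16 + 64 + 256 + 1024 + 4096 + 16384 + 4
= 21848.

21848


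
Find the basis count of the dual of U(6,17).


The dual of U(r,n) is U(n-r, n) = U(11,17).
Bases of U(11,17) are all (11)-element subsets.
|B(M*)| = C(17,11) = 12376.

12376


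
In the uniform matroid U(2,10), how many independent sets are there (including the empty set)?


Independent sets of U(2,10) are all subsets of size <= 2.
Count = (10 choose 0) + (10 choose 1) + (10 choose 2)
     = 1 + 10 + 45
     = 56.

56


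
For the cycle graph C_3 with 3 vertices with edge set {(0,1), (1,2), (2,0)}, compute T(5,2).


T(C_3; x,y) = x + x^2 + ... + x^(2) + y.
T(5,2) = 5^1 + 5^2 + 2
= 5 + 25 + 2
= 32.

32


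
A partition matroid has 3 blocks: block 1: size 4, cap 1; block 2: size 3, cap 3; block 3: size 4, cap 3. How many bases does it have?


A basis picks exactly ci elements from block i.
Number of bases = product of C(|Si|, ci).
= C(4,1) * C(3,3) * C(4,3)
= 4 * 1 * 4
= 16.

16


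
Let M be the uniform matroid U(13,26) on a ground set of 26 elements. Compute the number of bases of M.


Bases of U(13,26) are all 13-element subsets of the 26-element ground set.
Number of bases = C(26,13).
(26 choose 13) = 10400600.

10400600


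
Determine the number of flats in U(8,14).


Flats of U(8,14): every subset of size < 8 is a flat, plus E itself.
Count = C(14,0) + C(14,1) + C(14,2) + C(14,3) + C(14,4) + C(14,5) + C(14,6) + C(14,7) + 1
     = 1 + 14 + 91 + 364 + 1001 + 2002 + 3003 + 3432 + 1
     = 9909.

9909


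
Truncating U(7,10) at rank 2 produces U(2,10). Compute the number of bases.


Truncating U(7,10) to rank 2 gives U(2,10).
Bases of U(2,10) are all 2-element subsets of 10 elements.
Number of bases = (10 choose 2) = 45.

45


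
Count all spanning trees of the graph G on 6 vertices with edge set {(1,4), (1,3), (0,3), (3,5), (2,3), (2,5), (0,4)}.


By Kirchhoff's matrix tree theorem, the number of spanning trees equals
the determinant of any cofactor of the Laplacian matrix L.
G has 6 vertices and 7 edges.
Computing the (5 x 5) cofactor determinant gives 12.

12


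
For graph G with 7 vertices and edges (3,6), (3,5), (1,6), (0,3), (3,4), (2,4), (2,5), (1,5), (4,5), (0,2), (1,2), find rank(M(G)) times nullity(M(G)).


r(M) = |V| - c = 7 - 1 = 6.
nullity = |E| - r(M) = 11 - 6 = 5.
Product = 6 * 5 = 30.

30


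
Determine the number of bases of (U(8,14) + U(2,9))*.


(M1+M2)* = M1* + M2*.
M1* = U(6,14), bases: C(14,6) = 3003.
M2* = U(7,9), bases: C(9,7) = 36.
|B(M*)| = 3003 * 36 = 108108.

108108


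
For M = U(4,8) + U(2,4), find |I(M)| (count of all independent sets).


For a direct sum, |I(M1+M2)| = |I(M1)| * |I(M2)|.
|I(U(4,8))| = sum C(8,k) for k=0..4 = 163.
|I(U(2,4))| = sum C(4,k) for k=0..2 = 11.
Total = 163 * 11 = 1793.

1793


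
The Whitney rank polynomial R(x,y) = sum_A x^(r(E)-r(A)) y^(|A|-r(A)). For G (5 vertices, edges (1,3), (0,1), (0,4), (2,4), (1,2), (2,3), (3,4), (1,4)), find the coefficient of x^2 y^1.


R(x,y) = sum over A in 2^E of x^(r(E)-r(A)) * y^(|A|-r(A)).
G has 5 vertices, 8 edges. r(E) = 4.
Enumerate all 2^8 = 256 subsets.
Count subsets with r(E)-r(A)=2 and |A|-r(A)=1: 5.

5


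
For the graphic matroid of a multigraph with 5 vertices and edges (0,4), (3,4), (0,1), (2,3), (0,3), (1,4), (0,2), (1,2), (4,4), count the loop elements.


In a graphic matroid, a loop is a self-loop edge (u,u) with rank 0.
Examining all 9 edges for self-loops...
Self-loops found: (4,4)
Number of loops = 1.

1


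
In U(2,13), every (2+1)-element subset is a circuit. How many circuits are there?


In U(2,13), circuits are the (3)-element subsets.
Any set of 3 elements is dependent, and removing any one element gives
an independent set of size 2, so it is a minimal dependent set.
Number of circuits = (13 choose 3) = 286.

286


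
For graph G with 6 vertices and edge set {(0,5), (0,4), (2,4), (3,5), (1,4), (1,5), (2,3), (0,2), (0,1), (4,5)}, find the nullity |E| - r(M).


Cycle rank (nullity) = |E| - r(M) = |E| - (|V| - c).
|E| = 10, |V| = 6, c = 1.
Nullity = 10 - (6 - 1) = 10 - 5 = 5.

5


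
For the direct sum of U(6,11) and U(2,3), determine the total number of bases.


Bases of a direct sum M1 + M2: |B| = |B(M1)| * |B(M2)|.
|B(U(6,11))| = C(11,6) = 462.
|B(U(2,3))| = C(3,2) = 3.
Total bases = 462 * 3 = 1386.

1386


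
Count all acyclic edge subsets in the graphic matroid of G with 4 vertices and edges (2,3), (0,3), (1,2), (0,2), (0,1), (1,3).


An independent set in a graphic matroid is an acyclic edge subset.
G has 4 vertices and 6 edges.
Enumerate all 2^6 = 64 subsets, checking for acyclicity.
Total independent sets = 38.

38


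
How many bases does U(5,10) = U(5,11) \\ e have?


Deleting e from U(5,11) gives U(5,10) since n > r.
Bases of U(5,10) = C(10,5) = 252.

252


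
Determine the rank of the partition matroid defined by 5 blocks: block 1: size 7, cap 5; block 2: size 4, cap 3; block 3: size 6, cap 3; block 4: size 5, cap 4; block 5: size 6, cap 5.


Rank of a partition matroid = sum of min(|Si|, ci) for each block.
= min(7,5) + min(4,3) + min(6,3) + min(5,4) + min(6,5)
= 5 + 3 + 3 + 4 + 5
= 20.

20


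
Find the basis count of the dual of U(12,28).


The dual of U(r,n) is U(n-r, n) = U(16,28).
Bases of U(16,28) are all (16)-element subsets.
|B(M*)| = C(28,16) = 28! / (16! * 12!) = 30421755.

30421755


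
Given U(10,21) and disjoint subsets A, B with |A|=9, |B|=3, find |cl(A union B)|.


|A union B| = 9 + 3 = 12 (disjoint).
In U(10,21), cl(S) = S if |S| < 10, else cl(S) = E.
Since 12 >= 10, cl(A union B) = E.
|cl(A union B)| = 21.

21


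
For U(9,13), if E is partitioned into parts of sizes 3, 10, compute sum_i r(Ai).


r(Ai) = min(|Ai|, 9) for each part.
Sum = min(3,9) + min(10,9)
    = 3 + 9
    = 12.

12


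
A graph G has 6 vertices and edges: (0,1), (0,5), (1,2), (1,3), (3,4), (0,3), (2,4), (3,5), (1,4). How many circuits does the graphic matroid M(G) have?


A circuit in a graphic matroid = edge set of a simple cycle.
G has 6 vertices and 9 edges.
Enumerating all minimal edge subsets forming cycles...
Total circuits found: 10.

10


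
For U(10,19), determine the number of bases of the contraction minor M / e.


Contracting e from U(10,19) gives U(9,18).
Bases of U(9,18) = C(18,9) = 18! / (9! * 9!) = 48620.

48620


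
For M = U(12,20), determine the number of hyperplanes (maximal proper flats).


Hyperplanes of U(12,20) are flats of rank 11.
In a uniform matroid, these are exactly the (11)-element subsets.
Count = C(20,11) = 20! / (11! * 9!) = 167960.

167960


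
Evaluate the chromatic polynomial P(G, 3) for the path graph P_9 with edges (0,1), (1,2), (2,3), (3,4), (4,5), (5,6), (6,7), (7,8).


P(P_9, k) = k * (k-1)^(8).
P(3) = 3 * 2^8 = 3 * 256 = 768.

768


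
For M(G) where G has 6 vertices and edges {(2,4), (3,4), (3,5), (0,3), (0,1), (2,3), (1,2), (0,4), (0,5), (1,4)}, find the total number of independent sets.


An independent set in a graphic matroid is an acyclic edge subset.
G has 6 vertices and 10 edges.
Enumerate all 2^10 = 1024 subsets, checking for acyclicity.
Total independent sets = 454.

454


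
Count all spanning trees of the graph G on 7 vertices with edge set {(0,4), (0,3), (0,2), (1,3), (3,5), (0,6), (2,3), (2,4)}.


By Kirchhoff's matrix tree theorem, the number of spanning trees equals
the determinant of any cofactor of the Laplacian matrix L.
G has 7 vertices and 8 edges.
Computing the (6 x 6) cofactor determinant gives 8.

8


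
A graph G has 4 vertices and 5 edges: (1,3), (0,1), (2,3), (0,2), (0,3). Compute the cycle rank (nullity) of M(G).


Cycle rank (nullity) = |E| - r(M) = |E| - (|V| - c).
|E| = 5, |V| = 4, c = 1.
Nullity = 5 - (4 - 1) = 5 - 3 = 2.

2


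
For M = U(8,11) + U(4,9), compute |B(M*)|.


(M1+M2)* = M1* + M2*.
M1* = U(3,11), bases: C(11,3) = 165.
M2* = U(5,9), bases: C(9,5) = 126.
|B(M*)| = 165 * 126 = 20790.

20790


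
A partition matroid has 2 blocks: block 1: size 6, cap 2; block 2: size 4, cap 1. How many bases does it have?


A basis picks exactly ci elements from block i.
Number of bases = product of C(|Si|, ci).
= C(6,2) * C(4,1)
= 15 * 4
= 60.

60


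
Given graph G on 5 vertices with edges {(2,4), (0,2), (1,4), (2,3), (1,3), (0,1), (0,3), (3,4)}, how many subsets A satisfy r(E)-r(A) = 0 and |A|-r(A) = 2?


R(x,y) = sum over A in 2^E of x^(r(E)-r(A)) * y^(|A|-r(A)).
G has 5 vertices, 8 edges. r(E) = 4.
Enumerate all 2^8 = 256 subsets.
Count subsets with r(E)-r(A)=0 and |A|-r(A)=2: 28.

28


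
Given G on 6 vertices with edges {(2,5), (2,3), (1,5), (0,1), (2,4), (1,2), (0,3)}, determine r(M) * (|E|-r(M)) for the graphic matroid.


r(M) = |V| - c = 6 - 1 = 5.
nullity = |E| - r(M) = 7 - 5 = 2.
Product = 5 * 2 = 10.

10


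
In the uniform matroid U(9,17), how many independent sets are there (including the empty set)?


Independent sets of U(9,17) are all subsets of size <= 9.
Count = C(17,0) + C(17,1) + C(17,2) + C(17,3) + C(17,4) + C(17,5) + C(17,6) + C(17,7) + C(17,8) + C(17,9)
     = 1 + 17 + 136 + 680 + 2380 + 6188 + 12376 + 19448 + 24310 + 24310
     = 89846.

89846


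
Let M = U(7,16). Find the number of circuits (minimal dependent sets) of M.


In U(7,16), circuits are the (8)-element subsets.
Any set of 8 elements is dependent, and removing any one element gives
an independent set of size 7, so it is a minimal dependent set.
Number of circuits = (16 choose 8) = 12870.

12870


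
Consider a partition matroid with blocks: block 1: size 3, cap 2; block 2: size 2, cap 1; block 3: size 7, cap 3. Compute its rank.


Rank of a partition matroid = sum of min(|Si|, ci) for each block.
= min(3,2) + min(2,1) + min(7,3)
= 2 + 1 + 3
= 6.

6


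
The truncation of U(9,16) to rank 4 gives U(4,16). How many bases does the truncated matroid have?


Truncating U(9,16) to rank 4 gives U(4,16).
Bases of U(4,16) are all 4-element subsets of 16 elements.
Number of bases = C(16,4) = (16 * 15 * 14 * 13) / (1 * 2 * 3 * 4) = 1820.

1820


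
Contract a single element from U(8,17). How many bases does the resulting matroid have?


Contracting e from U(8,17) gives U(7,16).
Bases of U(7,16) = C(16,7) = 16! / (7! * 9!) = 11440.

11440


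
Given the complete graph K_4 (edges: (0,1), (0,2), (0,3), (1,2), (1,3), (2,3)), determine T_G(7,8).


T(K_4; x,y) = x^3 + 3x^2 + 4xy + 2x + y^3 + 3y^2 + 2y.
Substituting x=7, y=8:
= 343 + 147 + 224 + 14 + 512 + 192 + 16
= 1448.

1448


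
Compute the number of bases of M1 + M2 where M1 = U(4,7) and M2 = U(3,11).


Bases of a direct sum M1 + M2: |B| = |B(M1)| * |B(M2)|.
|B(U(4,7))| = C(7,4) = 35.
|B(U(3,11))| = C(11,3) = 165.
Total bases = 35 * 165 = 5775.

5775


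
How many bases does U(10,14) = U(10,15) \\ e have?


Deleting e from U(10,15) gives U(10,14) since n > r.
Bases of U(10,14) = C(14,10) = 14! / (10! * 4!) = 1001.

1001


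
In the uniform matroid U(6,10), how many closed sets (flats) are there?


Flats of U(6,10): every subset of size < 6 is a flat, plus E itself.
Count = C(10,0) + C(10,1) + C(10,2) + C(10,3) + C(10,4) + C(10,5) + 1
     = 1 + 10 + 45 + 120 + 210 + 252 + 1
     = 639.

639


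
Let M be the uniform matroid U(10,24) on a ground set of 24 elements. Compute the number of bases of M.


Bases of U(10,24) are all 10-element subsets of the 24-element ground set.
Number of bases = C(24,10).
C(24,10) = 1961256.

1961256


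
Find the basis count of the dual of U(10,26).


The dual of U(r,n) is U(n-r, n) = U(16,26).
Bases of U(16,26) are all (16)-element subsets.
|B(M*)| = (26 choose 16) = 5311735.

5311735


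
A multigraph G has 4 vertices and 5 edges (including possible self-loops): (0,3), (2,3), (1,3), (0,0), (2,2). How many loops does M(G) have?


In a graphic matroid, a loop is a self-loop edge (u,u) with rank 0.
Examining all 5 edges for self-loops...
Self-loops found: (0,0), (2,2)
Number of loops = 2.

2


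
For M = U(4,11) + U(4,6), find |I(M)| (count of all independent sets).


For a direct sum, |I(M1+M2)| = |I(M1)| * |I(M2)|.
|I(U(4,11))| = sum C(11,k) for k=0..4 = 562.
|I(U(4,6))| = sum C(6,k) for k=0..4 = 57.
Total = 562 * 57 = 32034.

32034


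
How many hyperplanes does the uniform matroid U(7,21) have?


Hyperplanes of U(7,21) are flats of rank 6.
In a uniform matroid, these are exactly the (6)-element subsets.
Count = C(21,6) = 21! / (6! * 15!) = 54264.

54264


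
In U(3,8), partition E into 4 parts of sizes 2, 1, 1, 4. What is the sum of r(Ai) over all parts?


r(Ai) = min(|Ai|, 3) for each part.
Sum = min(2,3) + min(1,3) + min(1,3) + min(4,3)
    = 2 + 1 + 1 + 3
    = 7.

7


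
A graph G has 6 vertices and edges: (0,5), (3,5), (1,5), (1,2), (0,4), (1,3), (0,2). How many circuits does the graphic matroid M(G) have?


A circuit in a graphic matroid = edge set of a simple cycle.
G has 6 vertices and 7 edges.
Enumerating all minimal edge subsets forming cycles...
Total circuits found: 3.

3


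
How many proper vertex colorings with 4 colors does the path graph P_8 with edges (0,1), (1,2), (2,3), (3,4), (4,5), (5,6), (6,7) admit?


P(P_8, k) = k * (k-1)^(7).
P(4) = 4 * 3^7 = 4 * 2187 = 8748.

8748


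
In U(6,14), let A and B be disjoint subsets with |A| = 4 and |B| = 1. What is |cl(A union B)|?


|A union B| = 4 + 1 = 5 (disjoint).
In U(6,14), cl(S) = S if |S| < 6, else cl(S) = E.
Since 5 < 6, cl(A union B) = A union B.
|cl(A union B)| = 5.

5


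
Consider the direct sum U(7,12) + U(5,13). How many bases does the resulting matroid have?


Bases of a direct sum M1 + M2: |B| = |B(M1)| * |B(M2)|.
|B(U(7,12))| = C(12,7) = 792.
|B(U(5,13))| = C(13,5) = 1287.
Total bases = 792 * 1287 = 1019304.

1019304


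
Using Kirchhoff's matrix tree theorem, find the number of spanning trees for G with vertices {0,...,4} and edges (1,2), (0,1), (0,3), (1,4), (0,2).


By Kirchhoff's matrix tree theorem, the number of spanning trees equals
the determinant of any cofactor of the Laplacian matrix L.
G has 5 vertices and 5 edges.
Computing the (4 x 4) cofactor determinant gives 3.

3


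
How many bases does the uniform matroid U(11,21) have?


Bases of U(11,21) are all 11-element subsets of the 21-element ground set.
Number of bases = C(21,11).
C(21,11) = 352716.

352716


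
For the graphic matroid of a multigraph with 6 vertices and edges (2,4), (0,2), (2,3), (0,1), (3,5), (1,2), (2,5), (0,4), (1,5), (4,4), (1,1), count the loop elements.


In a graphic matroid, a loop is a self-loop edge (u,u) with rank 0.
Examining all 11 edges for self-loops...
Self-loops found: (4,4), (1,1)
Number of loops = 2.

2


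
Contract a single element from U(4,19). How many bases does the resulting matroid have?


Contracting e from U(4,19) gives U(3,18).
Bases of U(3,18) = (18 choose 3) = 816.

816


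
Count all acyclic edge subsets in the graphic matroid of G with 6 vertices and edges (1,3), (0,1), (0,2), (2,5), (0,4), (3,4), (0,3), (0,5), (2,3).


An independent set in a graphic matroid is an acyclic edge subset.
G has 6 vertices and 9 edges.
Enumerate all 2^9 = 512 subsets, checking for acyclicity.
Total independent sets = 276.

276


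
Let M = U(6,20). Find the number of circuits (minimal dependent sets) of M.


In U(6,20), circuits are the (7)-element subsets.
Any set of 7 elements is dependent, and removing any one element gives
an independent set of size 6, so it is a minimal dependent set.
Number of circuits = C(20,7) = 20! / (7! * 13!) = 77520.

77520


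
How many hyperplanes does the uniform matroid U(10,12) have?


Hyperplanes of U(10,12) are flats of rank 9.
In a uniform matroid, these are exactly the (9)-element subsets.
Count = (12 choose 9) = 220.

220


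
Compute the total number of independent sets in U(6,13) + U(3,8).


For a direct sum, |I(M1+M2)| = |I(M1)| * |I(M2)|.
|I(U(6,13))| = sum C(13,k) for k=0..6 = 4096.
|I(U(3,8))| = sum C(8,k) for k=0..3 = 93.
Total = 4096 * 93 = 380928.

380928


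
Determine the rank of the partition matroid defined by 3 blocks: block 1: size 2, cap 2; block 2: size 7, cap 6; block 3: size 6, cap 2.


Rank of a partition matroid = sum of min(|Si|, ci) for each block.
= min(2,2) + min(7,6) + min(6,2)
= 2 + 6 + 2
= 10.

10


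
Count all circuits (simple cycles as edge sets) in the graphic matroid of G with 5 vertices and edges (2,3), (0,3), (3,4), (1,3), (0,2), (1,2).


A circuit in a graphic matroid = edge set of a simple cycle.
G has 5 vertices and 6 edges.
Enumerating all minimal edge subsets forming cycles...
Total circuits found: 3.

3


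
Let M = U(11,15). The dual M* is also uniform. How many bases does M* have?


The dual of U(r,n) is U(n-r, n) = U(4,15).
Bases of U(4,15) are all (4)-element subsets.
|B(M*)| = C(15,4) = 15! / (4! * 11!) = 1365.

1365


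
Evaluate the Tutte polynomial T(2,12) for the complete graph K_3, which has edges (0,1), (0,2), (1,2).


T(K_3; x,y) = x^2 + x + y.
T(2,12) = 4 + 2 + 12 = 18.

18


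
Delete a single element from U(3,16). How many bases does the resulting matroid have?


Deleting e from U(3,16) gives U(3,15) since n > r.
Bases of U(3,15) = (15 choose 3) = 455.

455


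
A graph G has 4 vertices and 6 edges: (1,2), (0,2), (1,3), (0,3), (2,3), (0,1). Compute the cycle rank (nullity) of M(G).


Cycle rank (nullity) = |E| - r(M) = |E| - (|V| - c).
|E| = 6, |V| = 4, c = 1.
Nullity = 6 - (4 - 1) = 6 - 3 = 3.

3


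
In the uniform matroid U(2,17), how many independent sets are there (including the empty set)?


Independent sets of U(2,17) are all subsets of size <= 2.
Count = C(17,0) + C(17,1) + C(17,2)
     = 1 + 17 + 136
     = 154.

154


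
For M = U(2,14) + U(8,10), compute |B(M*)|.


(M1+M2)* = M1* + M2*.
M1* = U(12,14), bases: C(14,12) = 91.
M2* = U(2,10), bases: C(10,2) = 45.
|B(M*)| = 91 * 45 = 4095.

4095


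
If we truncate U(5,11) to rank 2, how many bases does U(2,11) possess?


Truncating U(5,11) to rank 2 gives U(2,11).
Bases of U(2,11) are all 2-element subsets of 11 elements.
Number of bases = C(11,2) = (11 * 10) / (1 * 2) = 55.

55


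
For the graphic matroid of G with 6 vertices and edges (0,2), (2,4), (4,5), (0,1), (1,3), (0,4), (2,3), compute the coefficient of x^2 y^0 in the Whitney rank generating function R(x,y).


R(x,y) = sum over A in 2^E of x^(r(E)-r(A)) * y^(|A|-r(A)).
G has 6 vertices, 7 edges. r(E) = 5.
Enumerate all 2^7 = 128 subsets.
Count subsets with r(E)-r(A)=2 and |A|-r(A)=0: 34.

34


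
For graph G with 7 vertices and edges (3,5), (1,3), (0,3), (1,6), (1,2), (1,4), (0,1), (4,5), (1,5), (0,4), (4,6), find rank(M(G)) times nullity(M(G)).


r(M) = |V| - c = 7 - 1 = 6.
nullity = |E| - r(M) = 11 - 6 = 5.
Product = 6 * 5 = 30.

30


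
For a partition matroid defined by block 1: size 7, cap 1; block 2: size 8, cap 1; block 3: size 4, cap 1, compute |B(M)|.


A basis picks exactly ci elements from block i.
Number of bases = product of C(|Si|, ci).
= C(7,1) * C(8,1) * C(4,1)
= 7 * 8 * 4
= 224.

224


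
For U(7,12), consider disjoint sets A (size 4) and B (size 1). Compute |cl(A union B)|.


|A union B| = 4 + 1 = 5 (disjoint).
In U(7,12), cl(S) = S if |S| < 7, else cl(S) = E.
Since 5 < 7, cl(A union B) = A union B.
|cl(A union B)| = 5.

5


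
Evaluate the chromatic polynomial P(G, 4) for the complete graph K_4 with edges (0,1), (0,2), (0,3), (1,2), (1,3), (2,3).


P(K_4, k) = k(k-1)(k-2)...(k-3).
P(4) = (4) * (3) * (2) * (1) = 24.

24


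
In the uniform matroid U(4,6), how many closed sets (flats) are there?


Flats of U(4,6): every subset of size < 4 is a flat, plus E itself.
Count = C(6,0) + C(6,1) + C(6,2) + C(6,3) + 1
     = 1 + 6 + 15 + 20 + 1
     = 43.

43


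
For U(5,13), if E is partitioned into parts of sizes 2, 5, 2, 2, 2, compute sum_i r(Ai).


r(Ai) = min(|Ai|, 5) for each part.
Sum = min(2,5) + min(5,5) + min(2,5) + min(2,5) + min(2,5)
    = 2 + 5 + 2 + 2 + 2
    = 13.

13


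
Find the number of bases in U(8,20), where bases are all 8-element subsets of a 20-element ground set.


Bases of U(8,20) are all 8-element subsets of the 20-element ground set.
Number of bases = C(20,8).
C(20,8) = 125970.

125970


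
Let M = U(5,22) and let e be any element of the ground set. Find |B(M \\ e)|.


Deleting e from U(5,22) gives U(5,21) since n > r.
Bases of U(5,21) = C(21,5) = 20349.

20349


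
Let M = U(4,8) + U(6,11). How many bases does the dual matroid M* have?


(M1+M2)* = M1* + M2*.
M1* = U(4,8), bases: C(8,4) = 70.
M2* = U(5,11), bases: C(11,5) = 462.
|B(M*)| = 70 * 462 = 32340.

32340


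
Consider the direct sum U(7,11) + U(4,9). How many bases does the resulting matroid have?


Bases of a direct sum M1 + M2: |B| = |B(M1)| * |B(M2)|.
|B(U(7,11))| = C(11,7) = 330.
|B(U(4,9))| = C(9,4) = 126.
Total bases = 330 * 126 = 41580.

41580


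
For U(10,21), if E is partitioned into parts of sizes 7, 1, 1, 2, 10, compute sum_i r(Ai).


r(Ai) = min(|Ai|, 10) for each part.
Sum = min(7,10) + min(1,10) + min(1,10) + min(2,10) + min(10,10)
    = 7 + 1 + 1 + 2 + 10
    = 21.

21


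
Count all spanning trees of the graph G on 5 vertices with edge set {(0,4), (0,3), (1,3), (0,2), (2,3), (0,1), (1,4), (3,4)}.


By Kirchhoff's matrix tree theorem, the number of spanning trees equals
the determinant of any cofactor of the Laplacian matrix L.
G has 5 vertices and 8 edges.
Computing the (4 x 4) cofactor determinant gives 40.

40


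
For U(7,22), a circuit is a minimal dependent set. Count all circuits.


In U(7,22), circuits are the (8)-element subsets.
Any set of 8 elements is dependent, and removing any one element gives
an independent set of size 7, so it is a minimal dependent set.
Number of circuits = (22 choose 8) = 319770.

319770


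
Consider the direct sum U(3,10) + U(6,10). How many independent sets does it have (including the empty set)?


For a direct sum, |I(M1+M2)| = |I(M1)| * |I(M2)|.
|I(U(3,10))| = sum C(10,k) for k=0..3 = 176.
|I(U(6,10))| = sum C(10,k) for k=0..6 = 848.
Total = 176 * 848 = 149248.

149248


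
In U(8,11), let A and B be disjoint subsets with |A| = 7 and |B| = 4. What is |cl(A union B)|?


|A union B| = 7 + 4 = 11 (disjoint).
In U(8,11), cl(S) = S if |S| < 8, else cl(S) = E.
Since 11 >= 8, cl(A union B) = E.
|cl(A union B)| = 11.

11


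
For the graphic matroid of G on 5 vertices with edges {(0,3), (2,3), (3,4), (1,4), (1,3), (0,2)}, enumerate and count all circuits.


A circuit in a graphic matroid = edge set of a simple cycle.
G has 5 vertices and 6 edges.
Enumerating all minimal edge subsets forming cycles...
Total circuits found: 2.

2


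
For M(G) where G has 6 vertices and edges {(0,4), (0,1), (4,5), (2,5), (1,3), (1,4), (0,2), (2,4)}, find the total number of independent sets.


An independent set in a graphic matroid is an acyclic edge subset.
G has 6 vertices and 8 edges.
Enumerate all 2^8 = 256 subsets, checking for acyclicity.
Total independent sets = 164.

164


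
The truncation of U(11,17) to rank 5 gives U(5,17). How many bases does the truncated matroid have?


Truncating U(11,17) to rank 5 gives U(5,17).
Bases of U(5,17) are all 5-element subsets of 17 elements.
Number of bases = C(17,5) = 6188.

6188


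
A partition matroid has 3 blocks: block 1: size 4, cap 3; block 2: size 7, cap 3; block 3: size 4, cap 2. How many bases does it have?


A basis picks exactly ci elements from block i.
Number of bases = product of C(|Si|, ci).
= C(4,3) * C(7,3) * C(4,2)
= 4 * 35 * 6
= 840.

840


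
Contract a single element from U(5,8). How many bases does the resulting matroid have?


Contracting e from U(5,8) gives U(4,7).
Bases of U(4,7) = C(7,4) = 7! / (4! * 3!) = 35.

35


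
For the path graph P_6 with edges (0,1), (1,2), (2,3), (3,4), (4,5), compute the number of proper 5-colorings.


P(P_6, k) = k * (k-1)^(5).
P(5) = 5 * 4^5 = 5 * 1024 = 5120.

5120


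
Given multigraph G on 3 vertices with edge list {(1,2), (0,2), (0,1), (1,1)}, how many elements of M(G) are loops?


In a graphic matroid, a loop is a self-loop edge (u,u) with rank 0.
Examining all 4 edges for self-loops...
Self-loops found: (1,1)
Number of loops = 1.

1


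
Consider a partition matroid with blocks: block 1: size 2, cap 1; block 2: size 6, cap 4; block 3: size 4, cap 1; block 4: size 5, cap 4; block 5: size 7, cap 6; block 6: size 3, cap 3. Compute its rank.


Rank of a partition matroid = sum of min(|Si|, ci) for each block.
= min(2,1) + min(6,4) + min(4,1) + min(5,4) + min(7,6) + min(3,3)
= 1 + 4 + 1 + 4 + 6 + 3
= 19.

19


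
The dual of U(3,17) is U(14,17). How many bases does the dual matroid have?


The dual of U(r,n) is U(n-r, n) = U(14,17).
Bases of U(14,17) are all (14)-element subsets.
|B(M*)| = (17 choose 14) = 680.

680


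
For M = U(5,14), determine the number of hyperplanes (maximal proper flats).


Hyperplanes of U(5,14) are flats of rank 4.
In a uniform matroid, these are exactly the (4)-element subsets.
Count = C(14,4) = (14 * 13 * 12 * 11) / (1 * 2 * 3 * 4) = 1001.

1001


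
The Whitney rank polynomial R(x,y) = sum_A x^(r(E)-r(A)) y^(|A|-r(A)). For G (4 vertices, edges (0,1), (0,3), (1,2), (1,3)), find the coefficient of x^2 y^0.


R(x,y) = sum over A in 2^E of x^(r(E)-r(A)) * y^(|A|-r(A)).
G has 4 vertices, 4 edges. r(E) = 3.
Enumerate all 2^4 = 16 subsets.
Count subsets with r(E)-r(A)=2 and |A|-r(A)=0: 4.

4


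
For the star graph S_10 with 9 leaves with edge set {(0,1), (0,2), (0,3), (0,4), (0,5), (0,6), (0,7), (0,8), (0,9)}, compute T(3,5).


A star on 10 vertices is a tree with 9 edges.
T(x,y) = x^(9) for any tree.
T(3,5) = 3^9 = 19683.

19683


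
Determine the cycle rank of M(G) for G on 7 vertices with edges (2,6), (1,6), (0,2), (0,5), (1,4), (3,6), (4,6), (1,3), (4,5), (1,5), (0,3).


Cycle rank (nullity) = |E| - r(M) = |E| - (|V| - c).
|E| = 11, |V| = 7, c = 1.
Nullity = 11 - (7 - 1) = 11 - 6 = 5.

5


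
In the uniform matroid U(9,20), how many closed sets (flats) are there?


Flats of U(9,20): every subset of size < 9 is a flat, plus E itself.
Count = (20 choose 0) + (20 choose 1) + (20 choose 2) + (20 choose 3) + (20 choose 4) + (20 choose 5) + (20 choose 6) + (20 choose 7) + (20 choose 8) + 1
     = 1 + 20 + 190 + 1140 + 4845 + 15504 + 38760 + 77520 + 125970 + 1
     = 263951.

263951


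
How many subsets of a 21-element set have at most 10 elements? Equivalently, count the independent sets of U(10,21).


Independent sets of U(10,21) are all subsets of size <= 10.
Count = C(21,0) + C(21,1) + C(21,2) + C(21,3) + C(21,4) + C(21,5) + C(21,6) + C(21,7) + C(21,8) + C(21,9) + C(21,10)
     = 1 + 21 + 210 + 1330 + 5985 + 20349 + 54264 + 116280 + 203490 + 293930 + 352716
     = 1048576.

1048576


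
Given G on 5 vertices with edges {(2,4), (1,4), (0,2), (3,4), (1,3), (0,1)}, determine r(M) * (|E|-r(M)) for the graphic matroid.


r(M) = |V| - c = 5 - 1 = 4.
nullity = |E| - r(M) = 6 - 4 = 2.
Product = 4 * 2 = 8.

8


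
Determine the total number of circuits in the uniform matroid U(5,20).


In U(5,20), circuits are the (6)-element subsets.
Any set of 6 elements is dependent, and removing any one element gives
an independent set of size 5, so it is a minimal dependent set.
Number of circuits = (20 choose 6) = 38760.

38760


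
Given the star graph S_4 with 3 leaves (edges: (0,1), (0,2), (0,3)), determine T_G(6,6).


A star on 4 vertices is a tree with 3 edges.
T(x,y) = x^(3) for any tree.
T(6,6) = 6^3 = 216.

216


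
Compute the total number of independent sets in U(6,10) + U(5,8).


For a direct sum, |I(M1+M2)| = |I(M1)| * |I(M2)|.
|I(U(6,10))| = sum C(10,k) for k=0..6 = 848.
|I(U(5,8))| = sum C(8,k) for k=0..5 = 219.
Total = 848 * 219 = 185712.

185712


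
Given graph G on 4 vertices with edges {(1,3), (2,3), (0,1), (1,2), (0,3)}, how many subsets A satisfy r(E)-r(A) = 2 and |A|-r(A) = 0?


R(x,y) = sum over A in 2^E of x^(r(E)-r(A)) * y^(|A|-r(A)).
G has 4 vertices, 5 edges. r(E) = 3.
Enumerate all 2^5 = 32 subsets.
Count subsets with r(E)-r(A)=2 and |A|-r(A)=0: 5.

5


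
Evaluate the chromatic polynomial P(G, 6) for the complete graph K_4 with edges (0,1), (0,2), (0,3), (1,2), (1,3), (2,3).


P(K_4, k) = k(k-1)(k-2)...(k-3).
P(6) = (6) * (5) * (4) * (3) = 360.

360


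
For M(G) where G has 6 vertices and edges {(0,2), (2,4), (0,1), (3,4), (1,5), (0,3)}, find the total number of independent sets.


An independent set in a graphic matroid is an acyclic edge subset.
G has 6 vertices and 6 edges.
Enumerate all 2^6 = 64 subsets, checking for acyclicity.
Total independent sets = 60.

60


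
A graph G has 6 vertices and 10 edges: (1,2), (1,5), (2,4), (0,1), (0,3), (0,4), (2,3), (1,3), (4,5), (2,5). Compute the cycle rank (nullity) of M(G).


Cycle rank (nullity) = |E| - r(M) = |E| - (|V| - c).
|E| = 10, |V| = 6, c = 1.
Nullity = 10 - (6 - 1) = 10 - 5 = 5.

5


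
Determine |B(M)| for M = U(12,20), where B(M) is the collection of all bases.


Bases of U(12,20) are all 12-element subsets of the 20-element ground set.
Number of bases = C(20,12).
C(20,12) = 20! / (12! * 8!) = 125970.

125970


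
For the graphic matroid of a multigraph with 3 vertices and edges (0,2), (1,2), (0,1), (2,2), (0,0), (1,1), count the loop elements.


In a graphic matroid, a loop is a self-loop edge (u,u) with rank 0.
Examining all 6 edges for self-loops...
Self-loops found: (2,2), (0,0), (1,1)
Number of loops = 3.

3


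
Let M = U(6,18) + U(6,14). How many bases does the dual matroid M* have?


(M1+M2)* = M1* + M2*.
M1* = U(12,18), bases: C(18,12) = 18564.
M2* = U(8,14), bases: C(14,8) = 3003.
|B(M*)| = 18564 * 3003 = 55747692.

55747692


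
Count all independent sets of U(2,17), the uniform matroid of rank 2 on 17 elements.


Independent sets of U(2,17) are all subsets of size <= 2.
Count = C(17,0) + C(17,1) + C(17,2)
     = 1 + 17 + 136
     = 154.

154


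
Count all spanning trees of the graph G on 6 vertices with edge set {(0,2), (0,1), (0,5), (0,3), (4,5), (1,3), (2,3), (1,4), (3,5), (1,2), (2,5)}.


By Kirchhoff's matrix tree theorem, the number of spanning trees equals
the determinant of any cofactor of the Laplacian matrix L.
G has 6 vertices and 11 edges.
Computing the (5 x 5) cofactor determinant gives 200.

200


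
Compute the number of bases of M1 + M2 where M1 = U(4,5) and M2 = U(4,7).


Bases of a direct sum M1 + M2: |B| = |B(M1)| * |B(M2)|.
|B(U(4,5))| = C(5,4) = 5.
|B(U(4,7))| = C(7,4) = 35.
Total bases = 5 * 35 = 175.

175


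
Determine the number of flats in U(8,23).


Flats of U(8,23): every subset of size < 8 is a flat, plus E itself.
Count = C(23,0) + C(23,1) + C(23,2) + C(23,3) + C(23,4) + C(23,5) + C(23,6) + C(23,7) + 1
     = 1 + 23 + 253 + 1771 + 8855 + 33649 + 100947 + 245157 + 1
     = 390657.

390657


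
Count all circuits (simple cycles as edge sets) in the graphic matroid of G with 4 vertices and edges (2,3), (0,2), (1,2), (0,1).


A circuit in a graphic matroid = edge set of a simple cycle.
G has 4 vertices and 4 edges.
Enumerating all minimal edge subsets forming cycles...
Total circuits found: 1.

1


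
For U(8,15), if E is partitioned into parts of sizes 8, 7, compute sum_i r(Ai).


r(Ai) = min(|Ai|, 8) for each part.
Sum = min(8,8) + min(7,8)
    = 8 + 7
    = 15.

15


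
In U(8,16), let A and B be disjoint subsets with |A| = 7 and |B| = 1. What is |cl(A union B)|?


|A union B| = 7 + 1 = 8 (disjoint).
In U(8,16), cl(S) = S if |S| < 8, else cl(S) = E.
Since 8 >= 8, cl(A union B) = E.
|cl(A union B)| = 16.

16


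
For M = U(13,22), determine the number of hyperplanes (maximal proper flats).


Hyperplanes of U(13,22) are flats of rank 12.
In a uniform matroid, these are exactly the (12)-element subsets.
Count = C(22,12) = 22! / (12! * 10!) = 646646.

646646


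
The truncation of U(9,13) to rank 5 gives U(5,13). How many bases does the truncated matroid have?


Truncating U(9,13) to rank 5 gives U(5,13).
Bases of U(5,13) are all 5-element subsets of 13 elements.
Number of bases = C(13,5) = 13! / (5! * 8!) = 1287.

1287


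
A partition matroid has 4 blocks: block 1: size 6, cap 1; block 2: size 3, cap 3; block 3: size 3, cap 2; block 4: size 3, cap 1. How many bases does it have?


A basis picks exactly ci elements from block i.
Number of bases = product of C(|Si|, ci).
= C(6,1) * C(3,3) * C(3,2) * C(3,1)
= 6 * 1 * 3 * 3
= 54.

54


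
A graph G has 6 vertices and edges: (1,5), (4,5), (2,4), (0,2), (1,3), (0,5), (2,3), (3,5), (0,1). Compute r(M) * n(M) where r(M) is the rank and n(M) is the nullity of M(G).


r(M) = |V| - c = 6 - 1 = 5.
nullity = |E| - r(M) = 9 - 5 = 4.
Product = 5 * 4 = 20.

20


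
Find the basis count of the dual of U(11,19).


The dual of U(r,n) is U(n-r, n) = U(8,19).
Bases of U(8,19) are all (8)-element subsets.
|B(M*)| = C(19,8) = 19! / (8! * 11!) = 75582.

75582


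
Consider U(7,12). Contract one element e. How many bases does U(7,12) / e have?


Contracting e from U(7,12) gives U(6,11).
Bases of U(6,11) = C(11,6) = 11! / (6! * 5!) = 462.

462


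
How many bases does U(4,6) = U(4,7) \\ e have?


Deleting e from U(4,7) gives U(4,6) since n > r.
Bases of U(4,6) = C(6,4) = (6 * 5 * 4 * 3) / (1 * 2 * 3 * 4) = 15.

15


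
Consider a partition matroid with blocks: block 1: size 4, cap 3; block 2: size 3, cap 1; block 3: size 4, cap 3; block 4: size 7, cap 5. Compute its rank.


Rank of a partition matroid = sum of min(|Si|, ci) for each block.
= min(4,3) + min(3,1) + min(4,3) + min(7,5)
= 3 + 1 + 3 + 5
= 12.

12
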